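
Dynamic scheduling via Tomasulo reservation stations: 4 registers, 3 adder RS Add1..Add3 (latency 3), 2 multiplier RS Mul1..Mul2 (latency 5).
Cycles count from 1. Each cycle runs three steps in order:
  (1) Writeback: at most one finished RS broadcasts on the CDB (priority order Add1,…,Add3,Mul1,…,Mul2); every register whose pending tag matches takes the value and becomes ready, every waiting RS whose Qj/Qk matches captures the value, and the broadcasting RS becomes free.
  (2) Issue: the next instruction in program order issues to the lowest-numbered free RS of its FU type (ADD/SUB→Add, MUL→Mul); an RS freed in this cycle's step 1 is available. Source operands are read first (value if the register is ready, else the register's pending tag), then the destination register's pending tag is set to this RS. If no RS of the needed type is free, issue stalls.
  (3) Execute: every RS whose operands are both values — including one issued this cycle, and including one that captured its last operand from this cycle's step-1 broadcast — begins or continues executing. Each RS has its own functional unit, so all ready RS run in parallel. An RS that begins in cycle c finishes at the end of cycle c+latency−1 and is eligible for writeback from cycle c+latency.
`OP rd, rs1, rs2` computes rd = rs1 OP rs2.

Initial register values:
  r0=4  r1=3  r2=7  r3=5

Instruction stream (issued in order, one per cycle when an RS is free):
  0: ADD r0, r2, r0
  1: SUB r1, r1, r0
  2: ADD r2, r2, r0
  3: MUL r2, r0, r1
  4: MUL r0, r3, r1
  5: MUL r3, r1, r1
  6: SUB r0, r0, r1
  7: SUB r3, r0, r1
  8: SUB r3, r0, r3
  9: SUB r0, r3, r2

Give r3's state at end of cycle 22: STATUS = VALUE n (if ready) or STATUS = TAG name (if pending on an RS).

cycle 1: issue ADD r0<-Add1 // r0:Add1,r1:3,r2:7,r3:5
cycle 2: issue SUB r1<-Add2 // r0:Add1,r1:Add2,r2:7,r3:5
cycle 3: issue ADD r2<-Add3 // r0:Add1,r1:Add2,r2:Add3,r3:5
cycle 4: CDB Add1=11; issue MUL r2<-Mul1 // r0:11,r1:Add2,r2:Mul1,r3:5
cycle 5: issue MUL r0<-Mul2 // r0:Mul2,r1:Add2,r2:Mul1,r3:5
cycle 6: stall // r0:Mul2,r1:Add2,r2:Mul1,r3:5
cycle 7: CDB Add2=-8; stall // r0:Mul2,r1:-8,r2:Mul1,r3:5
cycle 8: CDB Add3=18; stall // r0:Mul2,r1:-8,r2:Mul1,r3:5
cycle 9: stall // r0:Mul2,r1:-8,r2:Mul1,r3:5
cycle 10: stall // r0:Mul2,r1:-8,r2:Mul1,r3:5
cycle 11: stall // r0:Mul2,r1:-8,r2:Mul1,r3:5
cycle 12: CDB Mul1=-88; issue MUL r3<-Mul1 // r0:Mul2,r1:-8,r2:-88,r3:Mul1
cycle 13: CDB Mul2=-40; issue SUB r0<-Add1 // r0:Add1,r1:-8,r2:-88,r3:Mul1
cycle 14: issue SUB r3<-Add2 // r0:Add1,r1:-8,r2:-88,r3:Add2
cycle 15: issue SUB r3<-Add3 // r0:Add1,r1:-8,r2:-88,r3:Add3
cycle 16: CDB Add1=-32; issue SUB r0<-Add1 // r0:Add1,r1:-8,r2:-88,r3:Add3
cycle 17: CDB Mul1=64 // r0:Add1,r1:-8,r2:-88,r3:Add3
cycle 18: - // r0:Add1,r1:-8,r2:-88,r3:Add3
cycle 19: CDB Add2=-24 // r0:Add1,r1:-8,r2:-88,r3:Add3
cycle 20: - // r0:Add1,r1:-8,r2:-88,r3:Add3
cycle 21: - // r0:Add1,r1:-8,r2:-88,r3:Add3
cycle 22: CDB Add3=-8 // r0:Add1,r1:-8,r2:-88,r3:-8

STATUS = VALUE -8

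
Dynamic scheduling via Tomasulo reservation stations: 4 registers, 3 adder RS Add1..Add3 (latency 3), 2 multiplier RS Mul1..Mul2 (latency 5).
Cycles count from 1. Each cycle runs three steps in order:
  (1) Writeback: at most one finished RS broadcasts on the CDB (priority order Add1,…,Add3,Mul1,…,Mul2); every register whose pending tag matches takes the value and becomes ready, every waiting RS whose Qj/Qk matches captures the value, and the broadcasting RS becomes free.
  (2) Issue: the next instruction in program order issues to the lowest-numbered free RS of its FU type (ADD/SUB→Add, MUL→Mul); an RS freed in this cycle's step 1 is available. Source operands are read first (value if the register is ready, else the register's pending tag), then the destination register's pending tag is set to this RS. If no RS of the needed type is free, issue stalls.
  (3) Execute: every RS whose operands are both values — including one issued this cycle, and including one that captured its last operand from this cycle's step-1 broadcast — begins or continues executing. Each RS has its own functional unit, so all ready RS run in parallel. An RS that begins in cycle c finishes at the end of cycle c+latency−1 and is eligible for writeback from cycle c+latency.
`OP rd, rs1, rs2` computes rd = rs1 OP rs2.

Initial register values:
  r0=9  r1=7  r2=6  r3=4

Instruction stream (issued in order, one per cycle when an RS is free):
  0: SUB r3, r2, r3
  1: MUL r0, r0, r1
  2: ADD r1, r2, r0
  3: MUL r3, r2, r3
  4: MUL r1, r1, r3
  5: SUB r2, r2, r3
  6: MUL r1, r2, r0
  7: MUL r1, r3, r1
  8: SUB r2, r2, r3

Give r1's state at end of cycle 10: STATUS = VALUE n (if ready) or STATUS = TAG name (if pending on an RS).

STATUS = TAG Mul2

  c1: issue SUB r3<-Add1  regs: r0:9,r1:7,r2:6,r3:Add1
  c2: issue MUL r0<-Mul1  regs: r0:Mul1,r1:7,r2:6,r3:Add1
  c3: issue ADD r1<-Add2  regs: r0:Mul1,r1:Add2,r2:6,r3:Add1
  c4: CDB Add1=2; issue MUL r3<-Mul2  regs: r0:Mul1,r1:Add2,r2:6,r3:Mul2
  c5: stall  regs: r0:Mul1,r1:Add2,r2:6,r3:Mul2
  c6: stall  regs: r0:Mul1,r1:Add2,r2:6,r3:Mul2
  c7: CDB Mul1=63; issue MUL r1<-Mul1  regs: r0:63,r1:Mul1,r2:6,r3:Mul2
  c8: issue SUB r2<-Add1  regs: r0:63,r1:Mul1,r2:Add1,r3:Mul2
  c9: CDB Mul2=12; issue MUL r1<-Mul2  regs: r0:63,r1:Mul2,r2:Add1,r3:12
  c10: CDB Add2=69; stall  regs: r0:63,r1:Mul2,r2:Add1,r3:12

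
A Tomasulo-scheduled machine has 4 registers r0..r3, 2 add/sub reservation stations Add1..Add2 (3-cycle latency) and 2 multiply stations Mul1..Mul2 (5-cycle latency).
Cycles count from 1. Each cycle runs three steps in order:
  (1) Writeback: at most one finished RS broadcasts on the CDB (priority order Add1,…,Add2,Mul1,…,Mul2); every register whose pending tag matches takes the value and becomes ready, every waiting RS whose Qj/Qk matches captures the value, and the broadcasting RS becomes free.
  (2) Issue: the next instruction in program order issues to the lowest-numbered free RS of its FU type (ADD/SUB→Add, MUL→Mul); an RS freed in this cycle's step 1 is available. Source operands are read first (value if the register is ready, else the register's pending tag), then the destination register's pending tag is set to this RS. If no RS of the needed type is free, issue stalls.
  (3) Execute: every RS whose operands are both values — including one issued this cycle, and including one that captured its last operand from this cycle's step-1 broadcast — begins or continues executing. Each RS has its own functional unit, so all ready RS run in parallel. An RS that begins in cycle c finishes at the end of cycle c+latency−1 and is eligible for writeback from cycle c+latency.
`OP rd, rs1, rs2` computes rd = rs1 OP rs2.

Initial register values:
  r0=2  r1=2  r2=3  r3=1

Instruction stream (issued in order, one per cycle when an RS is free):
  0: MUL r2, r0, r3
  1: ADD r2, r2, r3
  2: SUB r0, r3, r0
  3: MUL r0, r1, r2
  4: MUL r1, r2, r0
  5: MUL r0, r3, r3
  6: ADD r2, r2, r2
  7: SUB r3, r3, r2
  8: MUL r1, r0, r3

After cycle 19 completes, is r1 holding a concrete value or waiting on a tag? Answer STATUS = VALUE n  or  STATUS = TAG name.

cycle 1: issue MUL r2<-Mul1 // r0:2,r1:2,r2:Mul1,r3:1
cycle 2: issue ADD r2<-Add1 // r0:2,r1:2,r2:Add1,r3:1
cycle 3: issue SUB r0<-Add2 // r0:Add2,r1:2,r2:Add1,r3:1
cycle 4: issue MUL r0<-Mul2 // r0:Mul2,r1:2,r2:Add1,r3:1
cycle 5: stall // r0:Mul2,r1:2,r2:Add1,r3:1
cycle 6: CDB Add2=-1; stall // r0:Mul2,r1:2,r2:Add1,r3:1
cycle 7: CDB Mul1=2; issue MUL r1<-Mul1 // r0:Mul2,r1:Mul1,r2:Add1,r3:1
cycle 8: stall // r0:Mul2,r1:Mul1,r2:Add1,r3:1
cycle 9: stall // r0:Mul2,r1:Mul1,r2:Add1,r3:1
cycle 10: CDB Add1=3; stall // r0:Mul2,r1:Mul1,r2:3,r3:1
cycle 11: stall // r0:Mul2,r1:Mul1,r2:3,r3:1
cycle 12: stall // r0:Mul2,r1:Mul1,r2:3,r3:1
cycle 13: stall // r0:Mul2,r1:Mul1,r2:3,r3:1
cycle 14: stall // r0:Mul2,r1:Mul1,r2:3,r3:1
cycle 15: CDB Mul2=6; issue MUL r0<-Mul2 // r0:Mul2,r1:Mul1,r2:3,r3:1
cycle 16: issue ADD r2<-Add1 // r0:Mul2,r1:Mul1,r2:Add1,r3:1
cycle 17: issue SUB r3<-Add2 // r0:Mul2,r1:Mul1,r2:Add1,r3:Add2
cycle 18: stall // r0:Mul2,r1:Mul1,r2:Add1,r3:Add2
cycle 19: CDB Add1=6; stall // r0:Mul2,r1:Mul1,r2:6,r3:Add2

STATUS = TAG Mul1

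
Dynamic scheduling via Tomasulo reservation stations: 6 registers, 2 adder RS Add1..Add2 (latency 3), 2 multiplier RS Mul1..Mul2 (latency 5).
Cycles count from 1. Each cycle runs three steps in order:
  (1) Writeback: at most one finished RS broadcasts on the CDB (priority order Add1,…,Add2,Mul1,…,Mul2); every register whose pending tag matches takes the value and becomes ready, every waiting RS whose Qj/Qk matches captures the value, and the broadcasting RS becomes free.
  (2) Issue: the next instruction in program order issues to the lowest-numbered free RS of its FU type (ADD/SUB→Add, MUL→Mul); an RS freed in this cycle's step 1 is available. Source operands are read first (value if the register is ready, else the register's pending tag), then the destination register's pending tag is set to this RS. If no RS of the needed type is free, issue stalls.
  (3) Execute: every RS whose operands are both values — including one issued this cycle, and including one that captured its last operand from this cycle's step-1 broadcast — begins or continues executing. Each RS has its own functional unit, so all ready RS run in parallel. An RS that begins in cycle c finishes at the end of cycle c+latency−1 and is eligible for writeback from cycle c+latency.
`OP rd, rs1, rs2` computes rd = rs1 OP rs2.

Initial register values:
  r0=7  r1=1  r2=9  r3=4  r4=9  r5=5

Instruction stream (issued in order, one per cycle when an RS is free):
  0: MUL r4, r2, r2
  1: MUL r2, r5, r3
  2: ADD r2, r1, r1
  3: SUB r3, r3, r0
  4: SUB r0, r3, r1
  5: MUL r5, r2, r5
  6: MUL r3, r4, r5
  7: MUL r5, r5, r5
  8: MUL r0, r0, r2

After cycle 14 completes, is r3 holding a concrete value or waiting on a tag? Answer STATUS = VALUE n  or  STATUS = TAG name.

cycle 1: issue MUL r4<-Mul1 // r0:7,r1:1,r2:9,r3:4,r4:Mul1,r5:5
cycle 2: issue MUL r2<-Mul2 // r0:7,r1:1,r2:Mul2,r3:4,r4:Mul1,r5:5
cycle 3: issue ADD r2<-Add1 // r0:7,r1:1,r2:Add1,r3:4,r4:Mul1,r5:5
cycle 4: issue SUB r3<-Add2 // r0:7,r1:1,r2:Add1,r3:Add2,r4:Mul1,r5:5
cycle 5: stall // r0:7,r1:1,r2:Add1,r3:Add2,r4:Mul1,r5:5
cycle 6: CDB Add1=2; issue SUB r0<-Add1 // r0:Add1,r1:1,r2:2,r3:Add2,r4:Mul1,r5:5
cycle 7: CDB Add2=-3; stall // r0:Add1,r1:1,r2:2,r3:-3,r4:Mul1,r5:5
cycle 8: CDB Mul1=81; issue MUL r5<-Mul1 // r0:Add1,r1:1,r2:2,r3:-3,r4:81,r5:Mul1
cycle 9: CDB Mul2=20; issue MUL r3<-Mul2 // r0:Add1,r1:1,r2:2,r3:Mul2,r4:81,r5:Mul1
cycle 10: CDB Add1=-4; stall // r0:-4,r1:1,r2:2,r3:Mul2,r4:81,r5:Mul1
cycle 11: stall // r0:-4,r1:1,r2:2,r3:Mul2,r4:81,r5:Mul1
cycle 12: stall // r0:-4,r1:1,r2:2,r3:Mul2,r4:81,r5:Mul1
cycle 13: CDB Mul1=10; issue MUL r5<-Mul1 // r0:-4,r1:1,r2:2,r3:Mul2,r4:81,r5:Mul1
cycle 14: stall // r0:-4,r1:1,r2:2,r3:Mul2,r4:81,r5:Mul1

STATUS = TAG Mul2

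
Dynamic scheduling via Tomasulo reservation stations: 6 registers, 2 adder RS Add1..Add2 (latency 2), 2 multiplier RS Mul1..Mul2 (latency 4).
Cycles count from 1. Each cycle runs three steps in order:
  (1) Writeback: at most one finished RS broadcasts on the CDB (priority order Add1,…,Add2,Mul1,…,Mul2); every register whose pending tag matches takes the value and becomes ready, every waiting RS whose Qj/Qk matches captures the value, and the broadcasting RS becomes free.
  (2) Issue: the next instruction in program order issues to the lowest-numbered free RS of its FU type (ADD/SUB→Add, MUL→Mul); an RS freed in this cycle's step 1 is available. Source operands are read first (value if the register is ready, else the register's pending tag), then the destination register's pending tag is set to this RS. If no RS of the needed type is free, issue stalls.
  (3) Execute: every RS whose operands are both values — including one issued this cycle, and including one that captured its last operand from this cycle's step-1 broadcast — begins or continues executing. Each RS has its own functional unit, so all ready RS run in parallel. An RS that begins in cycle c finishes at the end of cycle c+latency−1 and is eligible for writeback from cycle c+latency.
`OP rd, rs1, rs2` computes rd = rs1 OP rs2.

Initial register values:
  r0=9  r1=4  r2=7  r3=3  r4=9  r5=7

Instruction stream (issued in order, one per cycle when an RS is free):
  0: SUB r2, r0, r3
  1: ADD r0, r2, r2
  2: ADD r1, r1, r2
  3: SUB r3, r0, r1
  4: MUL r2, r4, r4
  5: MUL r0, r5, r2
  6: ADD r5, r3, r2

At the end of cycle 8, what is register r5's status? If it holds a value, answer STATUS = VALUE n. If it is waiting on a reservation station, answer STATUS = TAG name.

  c1: issue SUB r2<-Add1  regs: r0:9,r1:4,r2:Add1,r3:3,r4:9,r5:7
  c2: issue ADD r0<-Add2  regs: r0:Add2,r1:4,r2:Add1,r3:3,r4:9,r5:7
  c3: CDB Add1=6; issue ADD r1<-Add1  regs: r0:Add2,r1:Add1,r2:6,r3:3,r4:9,r5:7
  c4: stall  regs: r0:Add2,r1:Add1,r2:6,r3:3,r4:9,r5:7
  c5: CDB Add1=10; issue SUB r3<-Add1  regs: r0:Add2,r1:10,r2:6,r3:Add1,r4:9,r5:7
  c6: CDB Add2=12; issue MUL r2<-Mul1  regs: r0:12,r1:10,r2:Mul1,r3:Add1,r4:9,r5:7
  c7: issue MUL r0<-Mul2  regs: r0:Mul2,r1:10,r2:Mul1,r3:Add1,r4:9,r5:7
  c8: CDB Add1=2; issue ADD r5<-Add1  regs: r0:Mul2,r1:10,r2:Mul1,r3:2,r4:9,r5:Add1

STATUS = TAG Add1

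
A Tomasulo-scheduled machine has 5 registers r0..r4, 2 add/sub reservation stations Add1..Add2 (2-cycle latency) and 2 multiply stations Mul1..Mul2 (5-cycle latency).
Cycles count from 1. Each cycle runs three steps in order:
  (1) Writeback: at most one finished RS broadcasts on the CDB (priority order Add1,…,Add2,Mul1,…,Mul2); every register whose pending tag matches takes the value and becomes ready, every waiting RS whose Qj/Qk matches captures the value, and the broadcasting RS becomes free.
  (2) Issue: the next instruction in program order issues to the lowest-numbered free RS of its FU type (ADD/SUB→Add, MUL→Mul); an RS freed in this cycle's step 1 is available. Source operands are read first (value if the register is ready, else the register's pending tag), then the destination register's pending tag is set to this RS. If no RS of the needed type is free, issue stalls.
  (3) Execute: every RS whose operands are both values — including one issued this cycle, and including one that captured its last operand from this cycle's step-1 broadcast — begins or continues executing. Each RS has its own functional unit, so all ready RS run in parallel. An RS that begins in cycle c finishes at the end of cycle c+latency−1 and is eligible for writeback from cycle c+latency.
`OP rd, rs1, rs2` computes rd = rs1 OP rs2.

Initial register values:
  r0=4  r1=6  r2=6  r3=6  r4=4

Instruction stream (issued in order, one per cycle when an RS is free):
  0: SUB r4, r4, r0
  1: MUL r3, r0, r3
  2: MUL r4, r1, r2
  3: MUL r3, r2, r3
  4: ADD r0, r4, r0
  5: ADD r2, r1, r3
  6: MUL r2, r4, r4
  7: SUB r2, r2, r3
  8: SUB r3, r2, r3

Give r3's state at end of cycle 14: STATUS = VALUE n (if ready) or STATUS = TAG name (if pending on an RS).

cycle 1: issue SUB r4<-Add1 // r0:4,r1:6,r2:6,r3:6,r4:Add1
cycle 2: issue MUL r3<-Mul1 // r0:4,r1:6,r2:6,r3:Mul1,r4:Add1
cycle 3: CDB Add1=0; issue MUL r4<-Mul2 // r0:4,r1:6,r2:6,r3:Mul1,r4:Mul2
cycle 4: stall // r0:4,r1:6,r2:6,r3:Mul1,r4:Mul2
cycle 5: stall // r0:4,r1:6,r2:6,r3:Mul1,r4:Mul2
cycle 6: stall // r0:4,r1:6,r2:6,r3:Mul1,r4:Mul2
cycle 7: CDB Mul1=24; issue MUL r3<-Mul1 // r0:4,r1:6,r2:6,r3:Mul1,r4:Mul2
cycle 8: CDB Mul2=36; issue ADD r0<-Add1 // r0:Add1,r1:6,r2:6,r3:Mul1,r4:36
cycle 9: issue ADD r2<-Add2 // r0:Add1,r1:6,r2:Add2,r3:Mul1,r4:36
cycle 10: CDB Add1=40; issue MUL r2<-Mul2 // r0:40,r1:6,r2:Mul2,r3:Mul1,r4:36
cycle 11: issue SUB r2<-Add1 // r0:40,r1:6,r2:Add1,r3:Mul1,r4:36
cycle 12: CDB Mul1=144; stall // r0:40,r1:6,r2:Add1,r3:144,r4:36
cycle 13: stall // r0:40,r1:6,r2:Add1,r3:144,r4:36
cycle 14: CDB Add2=150; issue SUB r3<-Add2 // r0:40,r1:6,r2:Add1,r3:Add2,r4:36

STATUS = TAG Add2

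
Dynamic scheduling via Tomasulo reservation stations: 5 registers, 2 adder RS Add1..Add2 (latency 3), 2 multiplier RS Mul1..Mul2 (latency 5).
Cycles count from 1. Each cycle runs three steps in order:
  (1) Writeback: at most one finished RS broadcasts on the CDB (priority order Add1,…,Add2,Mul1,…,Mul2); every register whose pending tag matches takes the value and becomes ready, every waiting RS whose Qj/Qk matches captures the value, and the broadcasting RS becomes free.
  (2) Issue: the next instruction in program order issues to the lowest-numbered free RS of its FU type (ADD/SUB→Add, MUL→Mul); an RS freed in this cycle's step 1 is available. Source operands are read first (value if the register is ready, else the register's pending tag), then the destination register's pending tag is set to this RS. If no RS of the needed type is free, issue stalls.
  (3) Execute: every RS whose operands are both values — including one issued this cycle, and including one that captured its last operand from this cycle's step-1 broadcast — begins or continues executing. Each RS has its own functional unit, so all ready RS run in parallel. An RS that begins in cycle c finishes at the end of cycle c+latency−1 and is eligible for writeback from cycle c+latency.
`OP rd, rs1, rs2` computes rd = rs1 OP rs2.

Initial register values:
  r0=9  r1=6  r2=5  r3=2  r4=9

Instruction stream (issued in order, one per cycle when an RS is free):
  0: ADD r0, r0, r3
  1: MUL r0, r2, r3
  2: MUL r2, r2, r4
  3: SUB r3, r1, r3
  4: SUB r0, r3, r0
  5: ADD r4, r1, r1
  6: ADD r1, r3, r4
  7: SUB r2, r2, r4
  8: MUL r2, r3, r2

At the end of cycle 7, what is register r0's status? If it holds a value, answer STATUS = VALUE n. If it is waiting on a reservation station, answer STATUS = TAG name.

  c1: issue ADD r0<-Add1  regs: r0:Add1,r1:6,r2:5,r3:2,r4:9
  c2: issue MUL r0<-Mul1  regs: r0:Mul1,r1:6,r2:5,r3:2,r4:9
  c3: issue MUL r2<-Mul2  regs: r0:Mul1,r1:6,r2:Mul2,r3:2,r4:9
  c4: CDB Add1=11; issue SUB r3<-Add1  regs: r0:Mul1,r1:6,r2:Mul2,r3:Add1,r4:9
  c5: issue SUB r0<-Add2  regs: r0:Add2,r1:6,r2:Mul2,r3:Add1,r4:9
  c6: stall  regs: r0:Add2,r1:6,r2:Mul2,r3:Add1,r4:9
  c7: CDB Add1=4; issue ADD r4<-Add1  regs: r0:Add2,r1:6,r2:Mul2,r3:4,r4:Add1

STATUS = TAG Add2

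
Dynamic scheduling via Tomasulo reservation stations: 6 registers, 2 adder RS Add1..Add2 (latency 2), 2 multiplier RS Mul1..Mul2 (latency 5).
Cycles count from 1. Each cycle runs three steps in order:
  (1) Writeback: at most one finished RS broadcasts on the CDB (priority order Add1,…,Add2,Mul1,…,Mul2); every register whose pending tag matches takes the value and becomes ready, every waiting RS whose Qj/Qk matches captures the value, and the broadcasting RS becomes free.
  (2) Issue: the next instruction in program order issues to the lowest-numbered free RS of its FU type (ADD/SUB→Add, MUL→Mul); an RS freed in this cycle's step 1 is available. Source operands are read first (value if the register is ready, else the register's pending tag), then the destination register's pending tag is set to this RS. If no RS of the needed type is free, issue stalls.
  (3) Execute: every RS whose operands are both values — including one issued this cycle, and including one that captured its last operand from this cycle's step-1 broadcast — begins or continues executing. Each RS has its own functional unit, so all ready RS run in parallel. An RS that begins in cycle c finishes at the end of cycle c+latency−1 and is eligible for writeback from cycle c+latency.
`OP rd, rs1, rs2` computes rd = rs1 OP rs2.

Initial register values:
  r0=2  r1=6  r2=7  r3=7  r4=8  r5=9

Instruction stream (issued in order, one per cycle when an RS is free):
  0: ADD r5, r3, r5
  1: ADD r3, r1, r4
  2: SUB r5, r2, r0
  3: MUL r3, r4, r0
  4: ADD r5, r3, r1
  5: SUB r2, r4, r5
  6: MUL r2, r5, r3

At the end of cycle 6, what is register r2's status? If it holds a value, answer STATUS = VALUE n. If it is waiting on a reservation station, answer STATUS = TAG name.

STATUS = TAG Add2

  c1: issue ADD r5<-Add1  regs: r0:2,r1:6,r2:7,r3:7,r4:8,r5:Add1
  c2: issue ADD r3<-Add2  regs: r0:2,r1:6,r2:7,r3:Add2,r4:8,r5:Add1
  c3: CDB Add1=16; issue SUB r5<-Add1  regs: r0:2,r1:6,r2:7,r3:Add2,r4:8,r5:Add1
  c4: CDB Add2=14; issue MUL r3<-Mul1  regs: r0:2,r1:6,r2:7,r3:Mul1,r4:8,r5:Add1
  c5: CDB Add1=5; issue ADD r5<-Add1  regs: r0:2,r1:6,r2:7,r3:Mul1,r4:8,r5:Add1
  c6: issue SUB r2<-Add2  regs: r0:2,r1:6,r2:Add2,r3:Mul1,r4:8,r5:Add1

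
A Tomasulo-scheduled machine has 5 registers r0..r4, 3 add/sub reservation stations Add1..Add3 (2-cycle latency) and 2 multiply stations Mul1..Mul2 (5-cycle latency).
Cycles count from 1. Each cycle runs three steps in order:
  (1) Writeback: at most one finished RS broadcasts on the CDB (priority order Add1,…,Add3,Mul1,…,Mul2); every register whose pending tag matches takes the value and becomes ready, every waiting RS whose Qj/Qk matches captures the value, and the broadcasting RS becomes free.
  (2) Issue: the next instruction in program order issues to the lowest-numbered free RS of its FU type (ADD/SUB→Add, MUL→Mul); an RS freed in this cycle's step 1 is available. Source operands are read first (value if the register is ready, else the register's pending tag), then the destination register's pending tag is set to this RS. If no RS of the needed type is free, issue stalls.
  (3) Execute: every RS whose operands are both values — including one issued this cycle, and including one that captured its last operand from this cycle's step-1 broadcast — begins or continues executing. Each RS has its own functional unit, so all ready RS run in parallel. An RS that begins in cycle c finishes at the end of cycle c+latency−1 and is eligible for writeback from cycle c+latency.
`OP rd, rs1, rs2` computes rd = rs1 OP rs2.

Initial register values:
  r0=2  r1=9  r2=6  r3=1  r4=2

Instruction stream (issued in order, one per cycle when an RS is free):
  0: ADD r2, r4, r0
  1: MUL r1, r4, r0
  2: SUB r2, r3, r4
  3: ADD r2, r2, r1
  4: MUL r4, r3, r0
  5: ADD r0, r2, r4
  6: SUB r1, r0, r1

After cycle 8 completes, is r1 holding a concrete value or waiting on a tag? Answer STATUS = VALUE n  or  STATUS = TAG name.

STATUS = TAG Add3

c1: issue ADD r2<-Add1 | r0:2,r1:9,r2:Add1,r3:1,r4:2
c2: issue MUL r1<-Mul1 | r0:2,r1:Mul1,r2:Add1,r3:1,r4:2
c3: CDB Add1=4; issue SUB r2<-Add1 | r0:2,r1:Mul1,r2:Add1,r3:1,r4:2
c4: issue ADD r2<-Add2 | r0:2,r1:Mul1,r2:Add2,r3:1,r4:2
c5: CDB Add1=-1; issue MUL r4<-Mul2 | r0:2,r1:Mul1,r2:Add2,r3:1,r4:Mul2
c6: issue ADD r0<-Add1 | r0:Add1,r1:Mul1,r2:Add2,r3:1,r4:Mul2
c7: CDB Mul1=4; issue SUB r1<-Add3 | r0:Add1,r1:Add3,r2:Add2,r3:1,r4:Mul2
c8: - | r0:Add1,r1:Add3,r2:Add2,r3:1,r4:Mul2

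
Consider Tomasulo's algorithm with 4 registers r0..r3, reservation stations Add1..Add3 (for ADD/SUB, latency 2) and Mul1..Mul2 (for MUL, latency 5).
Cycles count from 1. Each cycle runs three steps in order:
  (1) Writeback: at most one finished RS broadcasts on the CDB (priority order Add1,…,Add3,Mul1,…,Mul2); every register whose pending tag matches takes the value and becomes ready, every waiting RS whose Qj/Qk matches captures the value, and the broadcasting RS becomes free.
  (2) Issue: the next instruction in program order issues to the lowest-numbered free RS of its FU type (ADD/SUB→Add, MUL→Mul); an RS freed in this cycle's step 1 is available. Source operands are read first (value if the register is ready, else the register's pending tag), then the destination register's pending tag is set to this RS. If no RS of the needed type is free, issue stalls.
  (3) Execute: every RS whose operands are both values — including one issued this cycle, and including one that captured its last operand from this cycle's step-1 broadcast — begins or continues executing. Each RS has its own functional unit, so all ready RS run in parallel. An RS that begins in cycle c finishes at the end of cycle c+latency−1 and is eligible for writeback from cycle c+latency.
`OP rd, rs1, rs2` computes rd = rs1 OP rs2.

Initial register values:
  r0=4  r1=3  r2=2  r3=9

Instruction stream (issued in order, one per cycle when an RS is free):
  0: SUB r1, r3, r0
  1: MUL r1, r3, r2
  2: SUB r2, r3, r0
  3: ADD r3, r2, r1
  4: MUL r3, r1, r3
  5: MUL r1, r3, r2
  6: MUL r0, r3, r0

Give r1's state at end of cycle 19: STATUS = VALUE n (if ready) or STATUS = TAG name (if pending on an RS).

  c1: issue SUB r1<-Add1  regs: r0:4,r1:Add1,r2:2,r3:9
  c2: issue MUL r1<-Mul1  regs: r0:4,r1:Mul1,r2:2,r3:9
  c3: CDB Add1=5; issue SUB r2<-Add1  regs: r0:4,r1:Mul1,r2:Add1,r3:9
  c4: issue ADD r3<-Add2  regs: r0:4,r1:Mul1,r2:Add1,r3:Add2
  c5: CDB Add1=5; issue MUL r3<-Mul2  regs: r0:4,r1:Mul1,r2:5,r3:Mul2
  c6: stall  regs: r0:4,r1:Mul1,r2:5,r3:Mul2
  c7: CDB Mul1=18; issue MUL r1<-Mul1  regs: r0:4,r1:Mul1,r2:5,r3:Mul2
  c8: stall  regs: r0:4,r1:Mul1,r2:5,r3:Mul2
  c9: CDB Add2=23; stall  regs: r0:4,r1:Mul1,r2:5,r3:Mul2
  c10: stall  regs: r0:4,r1:Mul1,r2:5,r3:Mul2
  c11: stall  regs: r0:4,r1:Mul1,r2:5,r3:Mul2
  c12: stall  regs: r0:4,r1:Mul1,r2:5,r3:Mul2
  c13: stall  regs: r0:4,r1:Mul1,r2:5,r3:Mul2
  c14: CDB Mul2=414; issue MUL r0<-Mul2  regs: r0:Mul2,r1:Mul1,r2:5,r3:414
  c15: -  regs: r0:Mul2,r1:Mul1,r2:5,r3:414
  c16: -  regs: r0:Mul2,r1:Mul1,r2:5,r3:414
  c17: -  regs: r0:Mul2,r1:Mul1,r2:5,r3:414
  c18: -  regs: r0:Mul2,r1:Mul1,r2:5,r3:414
  c19: CDB Mul1=2070  regs: r0:Mul2,r1:2070,r2:5,r3:414

STATUS = VALUE 2070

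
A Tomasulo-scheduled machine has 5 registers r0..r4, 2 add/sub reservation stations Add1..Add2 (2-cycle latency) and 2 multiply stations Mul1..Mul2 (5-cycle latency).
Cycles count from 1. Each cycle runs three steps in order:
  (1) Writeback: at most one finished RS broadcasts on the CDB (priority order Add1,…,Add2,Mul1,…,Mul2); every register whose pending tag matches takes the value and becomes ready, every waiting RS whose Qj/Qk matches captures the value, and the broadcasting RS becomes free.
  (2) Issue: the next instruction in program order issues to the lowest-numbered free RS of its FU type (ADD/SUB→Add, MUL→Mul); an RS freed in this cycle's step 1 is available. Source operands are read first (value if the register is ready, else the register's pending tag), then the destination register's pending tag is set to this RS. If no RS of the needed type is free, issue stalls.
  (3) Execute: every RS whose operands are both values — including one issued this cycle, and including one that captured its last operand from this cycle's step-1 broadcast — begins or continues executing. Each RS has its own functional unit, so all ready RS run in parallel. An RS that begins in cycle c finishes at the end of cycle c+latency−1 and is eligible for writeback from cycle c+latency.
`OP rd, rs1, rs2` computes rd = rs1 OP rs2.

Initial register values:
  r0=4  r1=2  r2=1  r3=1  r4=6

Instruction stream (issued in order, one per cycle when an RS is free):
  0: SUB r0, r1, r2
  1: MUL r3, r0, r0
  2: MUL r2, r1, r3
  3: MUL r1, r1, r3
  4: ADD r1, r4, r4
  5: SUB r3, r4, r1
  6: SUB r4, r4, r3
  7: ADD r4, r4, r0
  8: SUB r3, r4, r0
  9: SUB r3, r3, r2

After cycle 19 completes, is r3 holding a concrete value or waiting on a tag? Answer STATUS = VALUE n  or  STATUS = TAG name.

c1: issue SUB r0<-Add1 | r0:Add1,r1:2,r2:1,r3:1,r4:6
c2: issue MUL r3<-Mul1 | r0:Add1,r1:2,r2:1,r3:Mul1,r4:6
c3: CDB Add1=1; issue MUL r2<-Mul2 | r0:1,r1:2,r2:Mul2,r3:Mul1,r4:6
c4: stall | r0:1,r1:2,r2:Mul2,r3:Mul1,r4:6
c5: stall | r0:1,r1:2,r2:Mul2,r3:Mul1,r4:6
c6: stall | r0:1,r1:2,r2:Mul2,r3:Mul1,r4:6
c7: stall | r0:1,r1:2,r2:Mul2,r3:Mul1,r4:6
c8: CDB Mul1=1; issue MUL r1<-Mul1 | r0:1,r1:Mul1,r2:Mul2,r3:1,r4:6
c9: issue ADD r1<-Add1 | r0:1,r1:Add1,r2:Mul2,r3:1,r4:6
c10: issue SUB r3<-Add2 | r0:1,r1:Add1,r2:Mul2,r3:Add2,r4:6
c11: CDB Add1=12; issue SUB r4<-Add1 | r0:1,r1:12,r2:Mul2,r3:Add2,r4:Add1
c12: stall | r0:1,r1:12,r2:Mul2,r3:Add2,r4:Add1
c13: CDB Add2=-6; issue ADD r4<-Add2 | r0:1,r1:12,r2:Mul2,r3:-6,r4:Add2
c14: CDB Mul1=2; stall | r0:1,r1:12,r2:Mul2,r3:-6,r4:Add2
c15: CDB Add1=12; issue SUB r3<-Add1 | r0:1,r1:12,r2:Mul2,r3:Add1,r4:Add2
c16: CDB Mul2=2; stall | r0:1,r1:12,r2:2,r3:Add1,r4:Add2
c17: CDB Add2=13; issue SUB r3<-Add2 | r0:1,r1:12,r2:2,r3:Add2,r4:13
c18: - | r0:1,r1:12,r2:2,r3:Add2,r4:13
c19: CDB Add1=12 | r0:1,r1:12,r2:2,r3:Add2,r4:13

STATUS = TAG Add2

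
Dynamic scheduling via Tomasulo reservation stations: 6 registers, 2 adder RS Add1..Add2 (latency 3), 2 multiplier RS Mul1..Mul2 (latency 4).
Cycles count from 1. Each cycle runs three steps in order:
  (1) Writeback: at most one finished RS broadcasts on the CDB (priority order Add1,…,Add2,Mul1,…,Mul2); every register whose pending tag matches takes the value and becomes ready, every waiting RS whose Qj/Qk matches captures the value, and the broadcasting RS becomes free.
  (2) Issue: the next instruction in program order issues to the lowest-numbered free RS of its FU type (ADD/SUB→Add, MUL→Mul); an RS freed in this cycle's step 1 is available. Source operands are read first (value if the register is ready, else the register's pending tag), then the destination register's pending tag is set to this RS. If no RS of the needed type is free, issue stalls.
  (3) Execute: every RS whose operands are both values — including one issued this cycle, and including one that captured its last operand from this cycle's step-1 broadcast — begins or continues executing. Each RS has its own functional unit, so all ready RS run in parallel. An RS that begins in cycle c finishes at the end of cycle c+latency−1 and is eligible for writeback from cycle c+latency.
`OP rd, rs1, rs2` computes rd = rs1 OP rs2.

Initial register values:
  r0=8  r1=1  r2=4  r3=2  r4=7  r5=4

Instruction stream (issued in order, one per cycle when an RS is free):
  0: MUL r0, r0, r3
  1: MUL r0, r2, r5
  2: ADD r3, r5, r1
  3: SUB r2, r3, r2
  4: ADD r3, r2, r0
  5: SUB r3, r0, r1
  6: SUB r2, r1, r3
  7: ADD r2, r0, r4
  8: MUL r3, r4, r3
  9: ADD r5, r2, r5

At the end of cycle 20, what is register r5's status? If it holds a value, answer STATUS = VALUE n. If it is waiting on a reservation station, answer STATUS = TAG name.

c1: issue MUL r0<-Mul1 | r0:Mul1,r1:1,r2:4,r3:2,r4:7,r5:4
c2: issue MUL r0<-Mul2 | r0:Mul2,r1:1,r2:4,r3:2,r4:7,r5:4
c3: issue ADD r3<-Add1 | r0:Mul2,r1:1,r2:4,r3:Add1,r4:7,r5:4
c4: issue SUB r2<-Add2 | r0:Mul2,r1:1,r2:Add2,r3:Add1,r4:7,r5:4
c5: CDB Mul1=16; stall | r0:Mul2,r1:1,r2:Add2,r3:Add1,r4:7,r5:4
c6: CDB Add1=5; issue ADD r3<-Add1 | r0:Mul2,r1:1,r2:Add2,r3:Add1,r4:7,r5:4
c7: CDB Mul2=16; stall | r0:16,r1:1,r2:Add2,r3:Add1,r4:7,r5:4
c8: stall | r0:16,r1:1,r2:Add2,r3:Add1,r4:7,r5:4
c9: CDB Add2=1; issue SUB r3<-Add2 | r0:16,r1:1,r2:1,r3:Add2,r4:7,r5:4
c10: stall | r0:16,r1:1,r2:1,r3:Add2,r4:7,r5:4
c11: stall | r0:16,r1:1,r2:1,r3:Add2,r4:7,r5:4
c12: CDB Add1=17; issue SUB r2<-Add1 | r0:16,r1:1,r2:Add1,r3:Add2,r4:7,r5:4
c13: CDB Add2=15; issue ADD r2<-Add2 | r0:16,r1:1,r2:Add2,r3:15,r4:7,r5:4
c14: issue MUL r3<-Mul1 | r0:16,r1:1,r2:Add2,r3:Mul1,r4:7,r5:4
c15: stall | r0:16,r1:1,r2:Add2,r3:Mul1,r4:7,r5:4
c16: CDB Add1=-14; issue ADD r5<-Add1 | r0:16,r1:1,r2:Add2,r3:Mul1,r4:7,r5:Add1
c17: CDB Add2=23 | r0:16,r1:1,r2:23,r3:Mul1,r4:7,r5:Add1
c18: CDB Mul1=105 | r0:16,r1:1,r2:23,r3:105,r4:7,r5:Add1
c19: - | r0:16,r1:1,r2:23,r3:105,r4:7,r5:Add1
c20: CDB Add1=27 | r0:16,r1:1,r2:23,r3:105,r4:7,r5:27

STATUS = VALUE 27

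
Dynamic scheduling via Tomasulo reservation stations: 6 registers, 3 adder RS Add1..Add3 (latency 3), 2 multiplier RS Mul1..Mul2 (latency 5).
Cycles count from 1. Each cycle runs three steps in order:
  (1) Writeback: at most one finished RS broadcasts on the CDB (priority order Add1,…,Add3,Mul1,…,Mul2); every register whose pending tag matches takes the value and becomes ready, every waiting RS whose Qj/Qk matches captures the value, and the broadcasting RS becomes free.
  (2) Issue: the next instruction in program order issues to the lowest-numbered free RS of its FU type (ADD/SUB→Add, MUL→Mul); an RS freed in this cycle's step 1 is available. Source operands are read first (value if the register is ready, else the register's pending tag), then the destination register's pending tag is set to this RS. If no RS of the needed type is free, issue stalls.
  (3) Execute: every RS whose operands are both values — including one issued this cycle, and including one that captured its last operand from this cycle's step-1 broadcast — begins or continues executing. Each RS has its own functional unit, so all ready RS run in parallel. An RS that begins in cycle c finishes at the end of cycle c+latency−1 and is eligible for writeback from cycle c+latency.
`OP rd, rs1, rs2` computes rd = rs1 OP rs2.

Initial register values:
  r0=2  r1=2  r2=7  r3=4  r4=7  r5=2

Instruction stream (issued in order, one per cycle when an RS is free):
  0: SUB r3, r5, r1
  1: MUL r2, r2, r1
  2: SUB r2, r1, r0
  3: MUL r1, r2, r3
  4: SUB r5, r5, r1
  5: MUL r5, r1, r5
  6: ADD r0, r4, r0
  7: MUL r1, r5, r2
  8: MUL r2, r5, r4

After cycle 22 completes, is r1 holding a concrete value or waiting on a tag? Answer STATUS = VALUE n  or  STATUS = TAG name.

c1: issue SUB r3<-Add1 | r0:2,r1:2,r2:7,r3:Add1,r4:7,r5:2
c2: issue MUL r2<-Mul1 | r0:2,r1:2,r2:Mul1,r3:Add1,r4:7,r5:2
c3: issue SUB r2<-Add2 | r0:2,r1:2,r2:Add2,r3:Add1,r4:7,r5:2
c4: CDB Add1=0; issue MUL r1<-Mul2 | r0:2,r1:Mul2,r2:Add2,r3:0,r4:7,r5:2
c5: issue SUB r5<-Add1 | r0:2,r1:Mul2,r2:Add2,r3:0,r4:7,r5:Add1
c6: CDB Add2=0; stall | r0:2,r1:Mul2,r2:0,r3:0,r4:7,r5:Add1
c7: CDB Mul1=14; issue MUL r5<-Mul1 | r0:2,r1:Mul2,r2:0,r3:0,r4:7,r5:Mul1
c8: issue ADD r0<-Add2 | r0:Add2,r1:Mul2,r2:0,r3:0,r4:7,r5:Mul1
c9: stall | r0:Add2,r1:Mul2,r2:0,r3:0,r4:7,r5:Mul1
c10: stall | r0:Add2,r1:Mul2,r2:0,r3:0,r4:7,r5:Mul1
c11: CDB Add2=9; stall | r0:9,r1:Mul2,r2:0,r3:0,r4:7,r5:Mul1
c12: CDB Mul2=0; issue MUL r1<-Mul2 | r0:9,r1:Mul2,r2:0,r3:0,r4:7,r5:Mul1
c13: stall | r0:9,r1:Mul2,r2:0,r3:0,r4:7,r5:Mul1
c14: stall | r0:9,r1:Mul2,r2:0,r3:0,r4:7,r5:Mul1
c15: CDB Add1=2; stall | r0:9,r1:Mul2,r2:0,r3:0,r4:7,r5:Mul1
c16: stall | r0:9,r1:Mul2,r2:0,r3:0,r4:7,r5:Mul1
c17: stall | r0:9,r1:Mul2,r2:0,r3:0,r4:7,r5:Mul1
c18: stall | r0:9,r1:Mul2,r2:0,r3:0,r4:7,r5:Mul1
c19: stall | r0:9,r1:Mul2,r2:0,r3:0,r4:7,r5:Mul1
c20: CDB Mul1=0; issue MUL r2<-Mul1 | r0:9,r1:Mul2,r2:Mul1,r3:0,r4:7,r5:0
c21: - | r0:9,r1:Mul2,r2:Mul1,r3:0,r4:7,r5:0
c22: - | r0:9,r1:Mul2,r2:Mul1,r3:0,r4:7,r5:0

STATUS = TAG Mul2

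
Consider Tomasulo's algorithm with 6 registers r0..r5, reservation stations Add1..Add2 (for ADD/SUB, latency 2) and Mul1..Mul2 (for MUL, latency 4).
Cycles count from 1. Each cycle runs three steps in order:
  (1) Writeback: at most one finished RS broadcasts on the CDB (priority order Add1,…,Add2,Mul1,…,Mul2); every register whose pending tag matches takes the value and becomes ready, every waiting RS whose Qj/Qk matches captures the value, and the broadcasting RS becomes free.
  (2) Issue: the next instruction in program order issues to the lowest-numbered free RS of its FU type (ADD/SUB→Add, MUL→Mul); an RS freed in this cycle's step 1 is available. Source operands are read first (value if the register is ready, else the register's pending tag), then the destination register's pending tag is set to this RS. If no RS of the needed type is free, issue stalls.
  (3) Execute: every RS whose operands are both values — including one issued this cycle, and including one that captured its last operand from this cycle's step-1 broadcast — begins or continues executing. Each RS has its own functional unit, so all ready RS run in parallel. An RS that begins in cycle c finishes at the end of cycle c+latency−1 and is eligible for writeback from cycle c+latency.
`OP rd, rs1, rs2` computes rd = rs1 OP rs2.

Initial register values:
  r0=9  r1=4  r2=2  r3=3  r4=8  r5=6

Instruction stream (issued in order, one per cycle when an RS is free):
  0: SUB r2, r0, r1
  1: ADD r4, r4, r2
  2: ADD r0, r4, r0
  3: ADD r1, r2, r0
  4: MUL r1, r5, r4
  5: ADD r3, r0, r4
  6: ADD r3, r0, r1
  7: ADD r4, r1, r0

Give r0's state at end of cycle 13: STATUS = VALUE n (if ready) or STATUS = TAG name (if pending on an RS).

c1: issue SUB r2<-Add1 | r0:9,r1:4,r2:Add1,r3:3,r4:8,r5:6
c2: issue ADD r4<-Add2 | r0:9,r1:4,r2:Add1,r3:3,r4:Add2,r5:6
c3: CDB Add1=5; issue ADD r0<-Add1 | r0:Add1,r1:4,r2:5,r3:3,r4:Add2,r5:6
c4: stall | r0:Add1,r1:4,r2:5,r3:3,r4:Add2,r5:6
c5: CDB Add2=13; issue ADD r1<-Add2 | r0:Add1,r1:Add2,r2:5,r3:3,r4:13,r5:6
c6: issue MUL r1<-Mul1 | r0:Add1,r1:Mul1,r2:5,r3:3,r4:13,r5:6
c7: CDB Add1=22; issue ADD r3<-Add1 | r0:22,r1:Mul1,r2:5,r3:Add1,r4:13,r5:6
c8: stall | r0:22,r1:Mul1,r2:5,r3:Add1,r4:13,r5:6
c9: CDB Add1=35; issue ADD r3<-Add1 | r0:22,r1:Mul1,r2:5,r3:Add1,r4:13,r5:6
c10: CDB Add2=27; issue ADD r4<-Add2 | r0:22,r1:Mul1,r2:5,r3:Add1,r4:Add2,r5:6
c11: CDB Mul1=78 | r0:22,r1:78,r2:5,r3:Add1,r4:Add2,r5:6
c12: - | r0:22,r1:78,r2:5,r3:Add1,r4:Add2,r5:6
c13: CDB Add1=100 | r0:22,r1:78,r2:5,r3:100,r4:Add2,r5:6

STATUS = VALUE 22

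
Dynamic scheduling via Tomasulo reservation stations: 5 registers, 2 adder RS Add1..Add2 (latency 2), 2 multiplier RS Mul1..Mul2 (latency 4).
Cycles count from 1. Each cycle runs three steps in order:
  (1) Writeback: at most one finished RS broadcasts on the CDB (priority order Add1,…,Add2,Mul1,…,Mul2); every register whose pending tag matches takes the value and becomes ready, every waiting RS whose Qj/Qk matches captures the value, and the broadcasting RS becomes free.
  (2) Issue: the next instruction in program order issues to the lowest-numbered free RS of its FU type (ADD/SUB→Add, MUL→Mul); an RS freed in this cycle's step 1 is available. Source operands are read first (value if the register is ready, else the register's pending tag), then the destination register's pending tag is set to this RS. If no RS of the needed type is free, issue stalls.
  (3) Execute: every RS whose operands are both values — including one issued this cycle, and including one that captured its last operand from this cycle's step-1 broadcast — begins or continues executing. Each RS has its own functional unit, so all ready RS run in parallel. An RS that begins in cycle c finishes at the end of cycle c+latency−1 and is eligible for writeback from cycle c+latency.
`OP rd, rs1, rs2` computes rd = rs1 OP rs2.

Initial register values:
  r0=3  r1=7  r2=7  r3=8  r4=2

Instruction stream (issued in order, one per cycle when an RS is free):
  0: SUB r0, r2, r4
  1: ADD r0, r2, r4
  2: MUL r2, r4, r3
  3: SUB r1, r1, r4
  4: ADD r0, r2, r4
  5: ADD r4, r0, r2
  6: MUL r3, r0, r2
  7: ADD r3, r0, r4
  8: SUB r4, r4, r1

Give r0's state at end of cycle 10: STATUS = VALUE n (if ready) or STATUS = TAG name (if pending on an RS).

STATUS = VALUE 18

cycle 1: issue SUB r0<-Add1 // r0:Add1,r1:7,r2:7,r3:8,r4:2
cycle 2: issue ADD r0<-Add2 // r0:Add2,r1:7,r2:7,r3:8,r4:2
cycle 3: CDB Add1=5; issue MUL r2<-Mul1 // r0:Add2,r1:7,r2:Mul1,r3:8,r4:2
cycle 4: CDB Add2=9; issue SUB r1<-Add1 // r0:9,r1:Add1,r2:Mul1,r3:8,r4:2
cycle 5: issue ADD r0<-Add2 // r0:Add2,r1:Add1,r2:Mul1,r3:8,r4:2
cycle 6: CDB Add1=5; issue ADD r4<-Add1 // r0:Add2,r1:5,r2:Mul1,r3:8,r4:Add1
cycle 7: CDB Mul1=16; issue MUL r3<-Mul1 // r0:Add2,r1:5,r2:16,r3:Mul1,r4:Add1
cycle 8: stall // r0:Add2,r1:5,r2:16,r3:Mul1,r4:Add1
cycle 9: CDB Add2=18; issue ADD r3<-Add2 // r0:18,r1:5,r2:16,r3:Add2,r4:Add1
cycle 10: stall // r0:18,r1:5,r2:16,r3:Add2,r4:Add1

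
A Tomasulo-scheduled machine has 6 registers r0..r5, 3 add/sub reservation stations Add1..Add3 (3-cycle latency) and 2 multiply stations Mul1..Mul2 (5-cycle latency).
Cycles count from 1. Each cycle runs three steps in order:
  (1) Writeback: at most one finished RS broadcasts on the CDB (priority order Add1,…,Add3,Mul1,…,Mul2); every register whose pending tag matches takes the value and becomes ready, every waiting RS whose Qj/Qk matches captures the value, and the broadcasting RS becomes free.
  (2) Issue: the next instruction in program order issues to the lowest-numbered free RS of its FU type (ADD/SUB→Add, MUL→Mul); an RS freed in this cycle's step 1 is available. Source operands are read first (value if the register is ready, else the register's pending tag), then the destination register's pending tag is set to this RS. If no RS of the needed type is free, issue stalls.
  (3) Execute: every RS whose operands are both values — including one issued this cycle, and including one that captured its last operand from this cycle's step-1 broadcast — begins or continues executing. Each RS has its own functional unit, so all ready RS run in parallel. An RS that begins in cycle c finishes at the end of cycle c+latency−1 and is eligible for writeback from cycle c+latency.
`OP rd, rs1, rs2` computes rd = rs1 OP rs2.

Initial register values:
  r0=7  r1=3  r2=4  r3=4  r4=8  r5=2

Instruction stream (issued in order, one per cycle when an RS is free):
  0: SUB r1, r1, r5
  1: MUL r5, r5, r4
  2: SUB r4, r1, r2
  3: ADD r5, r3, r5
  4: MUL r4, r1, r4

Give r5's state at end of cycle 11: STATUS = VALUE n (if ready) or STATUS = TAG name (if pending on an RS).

cycle 1: issue SUB r1<-Add1 // r0:7,r1:Add1,r2:4,r3:4,r4:8,r5:2
cycle 2: issue MUL r5<-Mul1 // r0:7,r1:Add1,r2:4,r3:4,r4:8,r5:Mul1
cycle 3: issue SUB r4<-Add2 // r0:7,r1:Add1,r2:4,r3:4,r4:Add2,r5:Mul1
cycle 4: CDB Add1=1; issue ADD r5<-Add1 // r0:7,r1:1,r2:4,r3:4,r4:Add2,r5:Add1
cycle 5: issue MUL r4<-Mul2 // r0:7,r1:1,r2:4,r3:4,r4:Mul2,r5:Add1
cycle 6: - // r0:7,r1:1,r2:4,r3:4,r4:Mul2,r5:Add1
cycle 7: CDB Add2=-3 // r0:7,r1:1,r2:4,r3:4,r4:Mul2,r5:Add1
cycle 8: CDB Mul1=16 // r0:7,r1:1,r2:4,r3:4,r4:Mul2,r5:Add1
cycle 9: - // r0:7,r1:1,r2:4,r3:4,r4:Mul2,r5:Add1
cycle 10: - // r0:7,r1:1,r2:4,r3:4,r4:Mul2,r5:Add1
cycle 11: CDB Add1=20 // r0:7,r1:1,r2:4,r3:4,r4:Mul2,r5:20

STATUS = VALUE 20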